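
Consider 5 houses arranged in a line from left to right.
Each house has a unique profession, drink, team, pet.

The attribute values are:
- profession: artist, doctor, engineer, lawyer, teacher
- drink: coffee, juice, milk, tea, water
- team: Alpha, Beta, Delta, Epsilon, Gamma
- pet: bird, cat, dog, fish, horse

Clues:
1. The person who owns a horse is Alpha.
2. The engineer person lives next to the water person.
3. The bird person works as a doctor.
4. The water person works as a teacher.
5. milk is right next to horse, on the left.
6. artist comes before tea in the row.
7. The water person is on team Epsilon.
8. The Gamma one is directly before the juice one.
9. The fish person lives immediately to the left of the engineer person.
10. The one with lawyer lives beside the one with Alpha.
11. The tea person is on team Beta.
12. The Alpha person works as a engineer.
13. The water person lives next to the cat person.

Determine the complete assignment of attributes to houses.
Solution:

House | Profession | Drink | Team | Pet
---------------------------------------
  1   | lawyer | milk | Gamma | fish
  2   | engineer | juice | Alpha | horse
  3   | teacher | water | Epsilon | dog
  4   | artist | coffee | Delta | cat
  5   | doctor | tea | Beta | bird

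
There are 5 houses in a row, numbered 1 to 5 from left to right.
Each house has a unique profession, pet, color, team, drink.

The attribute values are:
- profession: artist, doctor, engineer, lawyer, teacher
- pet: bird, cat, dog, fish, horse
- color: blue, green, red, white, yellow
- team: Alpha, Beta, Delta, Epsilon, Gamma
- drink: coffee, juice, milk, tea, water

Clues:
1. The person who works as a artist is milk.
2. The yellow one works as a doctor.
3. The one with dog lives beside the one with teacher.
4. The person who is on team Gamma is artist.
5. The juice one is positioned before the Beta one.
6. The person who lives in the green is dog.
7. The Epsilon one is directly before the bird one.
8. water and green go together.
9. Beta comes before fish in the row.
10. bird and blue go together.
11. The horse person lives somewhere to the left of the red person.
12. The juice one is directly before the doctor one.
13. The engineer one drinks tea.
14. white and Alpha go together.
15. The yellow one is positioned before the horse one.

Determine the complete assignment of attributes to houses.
Solution:

House | Profession | Pet | Color | Team | Drink
-----------------------------------------------
  1   | lawyer | dog | green | Epsilon | water
  2   | teacher | bird | blue | Delta | juice
  3   | doctor | cat | yellow | Beta | coffee
  4   | engineer | horse | white | Alpha | tea
  5   | artist | fish | red | Gamma | milk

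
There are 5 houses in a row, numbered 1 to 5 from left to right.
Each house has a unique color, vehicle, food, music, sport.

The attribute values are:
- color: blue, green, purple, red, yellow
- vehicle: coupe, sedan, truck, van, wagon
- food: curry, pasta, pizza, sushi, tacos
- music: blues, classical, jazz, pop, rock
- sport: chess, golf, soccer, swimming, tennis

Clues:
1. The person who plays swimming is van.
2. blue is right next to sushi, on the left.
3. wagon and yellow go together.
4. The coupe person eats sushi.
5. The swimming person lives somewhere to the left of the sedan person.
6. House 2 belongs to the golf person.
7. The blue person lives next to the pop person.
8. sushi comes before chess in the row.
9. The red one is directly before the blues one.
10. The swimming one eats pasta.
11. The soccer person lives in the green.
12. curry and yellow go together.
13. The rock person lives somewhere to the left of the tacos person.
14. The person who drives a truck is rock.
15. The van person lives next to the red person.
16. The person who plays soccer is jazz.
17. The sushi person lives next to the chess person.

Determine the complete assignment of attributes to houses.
Solution:

House | Color | Vehicle | Food | Music | Sport
----------------------------------------------
  1   | blue | van | pasta | classical | swimming
  2   | red | coupe | sushi | pop | golf
  3   | yellow | wagon | curry | blues | chess
  4   | purple | truck | pizza | rock | tennis
  5   | green | sedan | tacos | jazz | soccer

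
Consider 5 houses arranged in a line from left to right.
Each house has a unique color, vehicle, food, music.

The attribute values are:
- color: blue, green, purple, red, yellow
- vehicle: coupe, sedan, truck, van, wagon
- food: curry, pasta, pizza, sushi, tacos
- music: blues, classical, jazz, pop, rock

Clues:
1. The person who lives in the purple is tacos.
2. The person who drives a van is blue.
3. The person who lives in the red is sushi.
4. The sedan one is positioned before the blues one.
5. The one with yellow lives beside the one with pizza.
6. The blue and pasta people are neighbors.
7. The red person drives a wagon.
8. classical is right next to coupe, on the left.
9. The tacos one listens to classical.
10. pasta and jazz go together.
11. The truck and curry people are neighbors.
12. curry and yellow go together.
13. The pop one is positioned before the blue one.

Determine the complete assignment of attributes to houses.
Solution:

House | Color | Vehicle | Food | Music
--------------------------------------
  1   | purple | truck | tacos | classical
  2   | yellow | coupe | curry | pop
  3   | blue | van | pizza | rock
  4   | green | sedan | pasta | jazz
  5   | red | wagon | sushi | blues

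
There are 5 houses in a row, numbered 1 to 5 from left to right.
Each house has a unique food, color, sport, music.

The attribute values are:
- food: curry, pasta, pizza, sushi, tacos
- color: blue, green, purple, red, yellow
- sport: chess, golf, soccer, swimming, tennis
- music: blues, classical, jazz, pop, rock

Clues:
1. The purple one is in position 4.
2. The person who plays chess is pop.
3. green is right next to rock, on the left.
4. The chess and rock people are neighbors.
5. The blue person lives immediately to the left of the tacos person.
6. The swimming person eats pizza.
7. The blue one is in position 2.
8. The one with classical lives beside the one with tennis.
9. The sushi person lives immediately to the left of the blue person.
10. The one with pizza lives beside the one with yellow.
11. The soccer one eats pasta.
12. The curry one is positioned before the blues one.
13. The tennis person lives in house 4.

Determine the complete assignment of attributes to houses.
Solution:

House | Food | Color | Sport | Music
------------------------------------
  1   | sushi | green | chess | pop
  2   | pizza | blue | swimming | rock
  3   | tacos | yellow | golf | classical
  4   | curry | purple | tennis | jazz
  5   | pasta | red | soccer | blues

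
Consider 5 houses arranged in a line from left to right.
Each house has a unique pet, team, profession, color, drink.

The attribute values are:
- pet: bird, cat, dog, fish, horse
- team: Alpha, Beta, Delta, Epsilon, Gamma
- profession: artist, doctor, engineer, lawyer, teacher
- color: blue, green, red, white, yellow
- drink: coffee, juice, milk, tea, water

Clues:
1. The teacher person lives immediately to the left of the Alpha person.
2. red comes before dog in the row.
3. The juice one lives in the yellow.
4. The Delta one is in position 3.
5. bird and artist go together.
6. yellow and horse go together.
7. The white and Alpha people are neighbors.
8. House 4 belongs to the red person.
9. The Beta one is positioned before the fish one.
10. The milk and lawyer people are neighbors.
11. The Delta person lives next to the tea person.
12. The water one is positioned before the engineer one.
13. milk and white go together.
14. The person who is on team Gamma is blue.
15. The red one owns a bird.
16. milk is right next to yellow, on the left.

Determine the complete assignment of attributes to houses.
Solution:

House | Pet | Team | Profession | Color | Drink
-----------------------------------------------
  1   | cat | Beta | teacher | white | milk
  2   | horse | Alpha | lawyer | yellow | juice
  3   | fish | Delta | doctor | green | water
  4   | bird | Epsilon | artist | red | tea
  5   | dog | Gamma | engineer | blue | coffee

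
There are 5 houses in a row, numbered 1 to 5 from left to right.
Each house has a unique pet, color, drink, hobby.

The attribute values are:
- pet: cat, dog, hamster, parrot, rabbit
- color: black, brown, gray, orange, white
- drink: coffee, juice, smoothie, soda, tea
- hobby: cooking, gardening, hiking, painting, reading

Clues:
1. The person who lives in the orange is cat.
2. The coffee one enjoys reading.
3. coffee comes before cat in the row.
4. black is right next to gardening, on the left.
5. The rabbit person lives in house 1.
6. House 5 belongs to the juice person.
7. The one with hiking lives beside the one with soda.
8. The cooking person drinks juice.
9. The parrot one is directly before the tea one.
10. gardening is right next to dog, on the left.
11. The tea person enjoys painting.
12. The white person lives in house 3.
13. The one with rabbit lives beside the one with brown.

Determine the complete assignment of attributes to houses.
Solution:

House | Pet | Color | Drink | Hobby
-----------------------------------
  1   | rabbit | black | smoothie | hiking
  2   | parrot | brown | soda | gardening
  3   | dog | white | tea | painting
  4   | hamster | gray | coffee | reading
  5   | cat | orange | juice | cooking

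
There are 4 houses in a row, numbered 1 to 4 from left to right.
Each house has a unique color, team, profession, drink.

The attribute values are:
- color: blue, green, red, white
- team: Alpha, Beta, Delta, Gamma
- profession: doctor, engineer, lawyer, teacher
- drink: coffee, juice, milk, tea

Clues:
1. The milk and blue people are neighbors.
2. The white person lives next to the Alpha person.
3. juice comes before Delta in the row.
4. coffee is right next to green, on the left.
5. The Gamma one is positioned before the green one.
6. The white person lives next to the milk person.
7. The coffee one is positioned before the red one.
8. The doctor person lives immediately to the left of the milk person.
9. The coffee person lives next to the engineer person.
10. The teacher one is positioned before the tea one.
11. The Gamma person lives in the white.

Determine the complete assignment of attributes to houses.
Solution:

House | Color | Team | Profession | Drink
-----------------------------------------
  1   | white | Gamma | doctor | coffee
  2   | green | Alpha | engineer | milk
  3   | blue | Beta | teacher | juice
  4   | red | Delta | lawyer | tea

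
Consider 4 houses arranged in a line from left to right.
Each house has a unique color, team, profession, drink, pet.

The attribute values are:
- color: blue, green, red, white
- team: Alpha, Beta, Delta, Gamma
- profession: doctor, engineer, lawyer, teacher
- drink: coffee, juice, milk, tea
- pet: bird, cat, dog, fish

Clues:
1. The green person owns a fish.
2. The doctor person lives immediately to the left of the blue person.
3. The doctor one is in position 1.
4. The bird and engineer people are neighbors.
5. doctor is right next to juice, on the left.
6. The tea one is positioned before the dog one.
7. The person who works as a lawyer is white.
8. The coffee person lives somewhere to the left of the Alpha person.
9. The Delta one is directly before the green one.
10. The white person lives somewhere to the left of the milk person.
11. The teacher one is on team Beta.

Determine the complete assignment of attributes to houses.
Solution:

House | Color | Team | Profession | Drink | Pet
-----------------------------------------------
  1   | red | Gamma | doctor | tea | cat
  2   | blue | Beta | teacher | juice | dog
  3   | white | Delta | lawyer | coffee | bird
  4   | green | Alpha | engineer | milk | fish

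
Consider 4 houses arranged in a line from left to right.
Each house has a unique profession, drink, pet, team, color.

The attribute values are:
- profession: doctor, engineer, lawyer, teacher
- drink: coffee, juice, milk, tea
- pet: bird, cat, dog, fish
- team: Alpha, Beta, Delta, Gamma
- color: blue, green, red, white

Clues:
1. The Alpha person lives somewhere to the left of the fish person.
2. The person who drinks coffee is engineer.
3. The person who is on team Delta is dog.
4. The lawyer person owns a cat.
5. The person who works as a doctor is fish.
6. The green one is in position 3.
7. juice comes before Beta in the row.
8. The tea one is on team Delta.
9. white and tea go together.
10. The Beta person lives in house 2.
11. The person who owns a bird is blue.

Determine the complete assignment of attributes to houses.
Solution:

House | Profession | Drink | Pet | Team | Color
-----------------------------------------------
  1   | lawyer | juice | cat | Alpha | red
  2   | engineer | coffee | bird | Beta | blue
  3   | doctor | milk | fish | Gamma | green
  4   | teacher | tea | dog | Delta | white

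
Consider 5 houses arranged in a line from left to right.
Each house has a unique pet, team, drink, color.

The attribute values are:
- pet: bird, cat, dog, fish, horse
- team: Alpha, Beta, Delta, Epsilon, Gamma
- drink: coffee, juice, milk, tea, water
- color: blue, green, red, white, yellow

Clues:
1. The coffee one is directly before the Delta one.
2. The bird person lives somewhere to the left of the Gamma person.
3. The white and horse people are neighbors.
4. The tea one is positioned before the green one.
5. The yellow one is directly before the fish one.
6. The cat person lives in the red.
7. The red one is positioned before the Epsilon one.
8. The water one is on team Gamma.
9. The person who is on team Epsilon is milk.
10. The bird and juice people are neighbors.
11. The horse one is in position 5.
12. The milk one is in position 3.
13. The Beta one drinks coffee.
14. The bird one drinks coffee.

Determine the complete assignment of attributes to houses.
Solution:

House | Pet | Team | Drink | Color
----------------------------------
  1   | bird | Beta | coffee | blue
  2   | cat | Delta | juice | red
  3   | dog | Epsilon | milk | yellow
  4   | fish | Alpha | tea | white
  5   | horse | Gamma | water | green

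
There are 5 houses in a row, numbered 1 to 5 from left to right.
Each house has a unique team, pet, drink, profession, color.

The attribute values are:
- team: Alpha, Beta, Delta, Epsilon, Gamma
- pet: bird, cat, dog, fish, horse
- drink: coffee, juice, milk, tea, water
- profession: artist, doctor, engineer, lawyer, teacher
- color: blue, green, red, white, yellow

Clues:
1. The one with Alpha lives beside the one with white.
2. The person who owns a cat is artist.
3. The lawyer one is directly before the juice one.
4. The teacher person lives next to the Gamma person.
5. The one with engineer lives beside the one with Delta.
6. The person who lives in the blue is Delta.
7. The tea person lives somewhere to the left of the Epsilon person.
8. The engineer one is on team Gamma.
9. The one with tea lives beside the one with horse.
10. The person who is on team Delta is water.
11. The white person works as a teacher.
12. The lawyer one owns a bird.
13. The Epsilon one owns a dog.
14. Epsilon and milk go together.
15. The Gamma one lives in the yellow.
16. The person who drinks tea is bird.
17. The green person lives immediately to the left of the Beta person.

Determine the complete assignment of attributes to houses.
Solution:

House | Team | Pet | Drink | Profession | Color
-----------------------------------------------
  1   | Alpha | bird | tea | lawyer | green
  2   | Beta | horse | juice | teacher | white
  3   | Gamma | fish | coffee | engineer | yellow
  4   | Delta | cat | water | artist | blue
  5   | Epsilon | dog | milk | doctor | red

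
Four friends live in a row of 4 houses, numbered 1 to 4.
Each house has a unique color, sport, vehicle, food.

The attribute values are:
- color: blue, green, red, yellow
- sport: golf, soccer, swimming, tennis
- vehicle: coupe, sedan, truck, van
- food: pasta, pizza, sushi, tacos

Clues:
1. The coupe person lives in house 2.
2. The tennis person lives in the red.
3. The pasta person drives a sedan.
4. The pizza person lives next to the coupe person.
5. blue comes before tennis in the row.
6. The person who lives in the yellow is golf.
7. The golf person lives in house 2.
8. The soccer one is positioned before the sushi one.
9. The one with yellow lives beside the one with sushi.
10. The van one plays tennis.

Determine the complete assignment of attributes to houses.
Solution:

House | Color | Sport | Vehicle | Food
--------------------------------------
  1   | blue | soccer | truck | pizza
  2   | yellow | golf | coupe | tacos
  3   | red | tennis | van | sushi
  4   | green | swimming | sedan | pasta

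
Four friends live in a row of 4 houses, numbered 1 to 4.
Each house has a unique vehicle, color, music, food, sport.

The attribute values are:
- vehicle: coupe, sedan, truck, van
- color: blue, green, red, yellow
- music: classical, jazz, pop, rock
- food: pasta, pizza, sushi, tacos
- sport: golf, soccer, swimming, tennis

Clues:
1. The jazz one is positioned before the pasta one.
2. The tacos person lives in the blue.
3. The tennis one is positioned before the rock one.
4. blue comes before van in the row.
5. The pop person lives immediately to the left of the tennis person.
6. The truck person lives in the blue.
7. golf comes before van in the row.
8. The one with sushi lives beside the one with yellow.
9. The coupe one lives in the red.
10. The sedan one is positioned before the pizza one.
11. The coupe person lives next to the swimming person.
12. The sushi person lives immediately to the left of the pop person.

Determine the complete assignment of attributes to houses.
Solution:

House | Vehicle | Color | Music | Food | Sport
----------------------------------------------
  1   | coupe | red | jazz | sushi | golf
  2   | sedan | yellow | pop | pasta | swimming
  3   | truck | blue | classical | tacos | tennis
  4   | van | green | rock | pizza | soccer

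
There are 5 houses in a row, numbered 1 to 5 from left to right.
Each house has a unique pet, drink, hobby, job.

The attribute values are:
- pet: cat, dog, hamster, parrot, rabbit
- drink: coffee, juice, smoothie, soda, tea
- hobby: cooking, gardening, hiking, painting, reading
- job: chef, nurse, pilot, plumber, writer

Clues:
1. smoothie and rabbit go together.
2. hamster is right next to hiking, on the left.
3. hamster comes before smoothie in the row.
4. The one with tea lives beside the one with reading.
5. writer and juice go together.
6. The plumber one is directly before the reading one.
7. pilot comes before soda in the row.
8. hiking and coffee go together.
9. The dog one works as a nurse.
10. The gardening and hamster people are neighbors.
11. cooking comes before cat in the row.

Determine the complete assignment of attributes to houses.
Solution:

House | Pet | Drink | Hobby | Job
---------------------------------
  1   | parrot | tea | gardening | plumber
  2   | hamster | juice | reading | writer
  3   | dog | coffee | hiking | nurse
  4   | rabbit | smoothie | cooking | pilot
  5   | cat | soda | painting | chef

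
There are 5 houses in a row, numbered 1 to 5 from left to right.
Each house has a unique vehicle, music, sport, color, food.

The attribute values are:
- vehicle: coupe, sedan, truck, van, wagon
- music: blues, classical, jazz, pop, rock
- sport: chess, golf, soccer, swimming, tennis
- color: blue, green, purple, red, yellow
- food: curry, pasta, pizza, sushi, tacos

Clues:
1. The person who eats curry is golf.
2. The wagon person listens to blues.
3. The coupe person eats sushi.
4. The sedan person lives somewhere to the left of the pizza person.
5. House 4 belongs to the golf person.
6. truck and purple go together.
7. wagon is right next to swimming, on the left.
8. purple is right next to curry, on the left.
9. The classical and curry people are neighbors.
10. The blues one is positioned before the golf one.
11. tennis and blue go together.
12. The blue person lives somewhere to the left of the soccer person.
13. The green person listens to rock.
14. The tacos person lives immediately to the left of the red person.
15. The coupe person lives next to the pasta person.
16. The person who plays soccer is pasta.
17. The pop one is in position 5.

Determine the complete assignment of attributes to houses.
Solution:

House | Vehicle | Music | Sport | Color | Food
----------------------------------------------
  1   | wagon | blues | tennis | blue | tacos
  2   | coupe | jazz | swimming | red | sushi
  3   | truck | classical | soccer | purple | pasta
  4   | sedan | rock | golf | green | curry
  5   | van | pop | chess | yellow | pizza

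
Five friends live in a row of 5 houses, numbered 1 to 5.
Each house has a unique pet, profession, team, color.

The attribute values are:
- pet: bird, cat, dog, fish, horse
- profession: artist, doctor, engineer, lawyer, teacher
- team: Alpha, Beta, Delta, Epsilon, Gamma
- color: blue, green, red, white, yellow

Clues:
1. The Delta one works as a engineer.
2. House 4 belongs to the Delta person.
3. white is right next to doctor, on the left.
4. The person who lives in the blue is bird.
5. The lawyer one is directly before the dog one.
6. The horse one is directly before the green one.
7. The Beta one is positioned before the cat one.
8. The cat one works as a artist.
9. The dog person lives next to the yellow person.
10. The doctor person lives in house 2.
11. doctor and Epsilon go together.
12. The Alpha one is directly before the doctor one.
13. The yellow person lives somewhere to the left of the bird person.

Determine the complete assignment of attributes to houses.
Solution:

House | Pet | Profession | Team | Color
---------------------------------------
  1   | horse | lawyer | Alpha | white
  2   | dog | doctor | Epsilon | green
  3   | fish | teacher | Beta | yellow
  4   | bird | engineer | Delta | blue
  5   | cat | artist | Gamma | red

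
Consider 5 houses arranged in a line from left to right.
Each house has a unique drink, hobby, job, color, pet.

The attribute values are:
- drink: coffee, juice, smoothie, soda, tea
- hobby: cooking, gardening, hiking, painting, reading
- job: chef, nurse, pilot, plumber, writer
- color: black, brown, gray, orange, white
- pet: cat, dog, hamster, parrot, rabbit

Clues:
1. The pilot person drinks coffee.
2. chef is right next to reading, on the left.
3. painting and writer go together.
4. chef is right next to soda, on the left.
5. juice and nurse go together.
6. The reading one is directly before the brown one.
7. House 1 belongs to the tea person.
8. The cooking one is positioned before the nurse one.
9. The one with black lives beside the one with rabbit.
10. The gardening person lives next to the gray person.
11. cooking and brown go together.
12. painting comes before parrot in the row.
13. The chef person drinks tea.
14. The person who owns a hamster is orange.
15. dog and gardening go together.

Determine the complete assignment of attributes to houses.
Solution:

House | Drink | Hobby | Job | Color | Pet
-----------------------------------------
  1   | tea | gardening | chef | black | dog
  2   | soda | reading | plumber | gray | rabbit
  3   | coffee | cooking | pilot | brown | cat
  4   | smoothie | painting | writer | orange | hamster
  5   | juice | hiking | nurse | white | parrot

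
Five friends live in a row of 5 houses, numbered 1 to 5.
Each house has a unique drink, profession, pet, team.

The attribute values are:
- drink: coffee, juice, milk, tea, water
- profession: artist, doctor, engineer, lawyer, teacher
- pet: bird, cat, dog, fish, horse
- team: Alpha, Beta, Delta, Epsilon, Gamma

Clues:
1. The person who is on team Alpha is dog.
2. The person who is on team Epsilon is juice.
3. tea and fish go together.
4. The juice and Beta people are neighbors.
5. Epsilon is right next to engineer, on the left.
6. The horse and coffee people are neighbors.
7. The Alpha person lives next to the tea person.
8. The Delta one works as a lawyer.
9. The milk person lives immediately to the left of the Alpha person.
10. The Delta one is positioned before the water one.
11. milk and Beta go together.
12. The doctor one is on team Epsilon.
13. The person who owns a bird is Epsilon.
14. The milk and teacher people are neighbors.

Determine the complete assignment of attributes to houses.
Solution:

House | Drink | Profession | Pet | Team
---------------------------------------
  1   | juice | doctor | bird | Epsilon
  2   | milk | engineer | horse | Beta
  3   | coffee | teacher | dog | Alpha
  4   | tea | lawyer | fish | Delta
  5   | water | artist | cat | Gamma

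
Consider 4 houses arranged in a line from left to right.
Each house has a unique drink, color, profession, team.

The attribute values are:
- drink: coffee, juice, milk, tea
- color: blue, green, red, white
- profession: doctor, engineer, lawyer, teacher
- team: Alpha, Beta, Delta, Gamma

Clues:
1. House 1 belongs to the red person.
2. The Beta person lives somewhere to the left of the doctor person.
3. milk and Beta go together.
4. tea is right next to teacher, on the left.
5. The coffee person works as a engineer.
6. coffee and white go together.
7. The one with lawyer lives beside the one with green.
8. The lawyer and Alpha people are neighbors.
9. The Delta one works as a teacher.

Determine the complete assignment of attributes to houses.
Solution:

House | Drink | Color | Profession | Team
-----------------------------------------
  1   | milk | red | lawyer | Beta
  2   | tea | green | doctor | Alpha
  3   | juice | blue | teacher | Delta
  4   | coffee | white | engineer | Gamma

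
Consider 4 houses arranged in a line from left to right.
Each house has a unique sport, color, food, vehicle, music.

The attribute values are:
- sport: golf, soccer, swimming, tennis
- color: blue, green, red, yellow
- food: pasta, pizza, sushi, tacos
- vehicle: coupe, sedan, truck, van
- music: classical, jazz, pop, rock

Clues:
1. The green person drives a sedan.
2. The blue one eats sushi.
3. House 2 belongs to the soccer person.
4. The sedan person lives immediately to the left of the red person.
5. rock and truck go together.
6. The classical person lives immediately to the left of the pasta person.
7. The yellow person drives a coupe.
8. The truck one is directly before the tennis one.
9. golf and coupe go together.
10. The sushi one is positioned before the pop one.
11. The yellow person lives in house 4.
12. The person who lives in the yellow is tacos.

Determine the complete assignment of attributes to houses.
Solution:

House | Sport | Color | Food | Vehicle | Music
----------------------------------------------
  1   | swimming | green | pizza | sedan | classical
  2   | soccer | red | pasta | truck | rock
  3   | tennis | blue | sushi | van | jazz
  4   | golf | yellow | tacos | coupe | pop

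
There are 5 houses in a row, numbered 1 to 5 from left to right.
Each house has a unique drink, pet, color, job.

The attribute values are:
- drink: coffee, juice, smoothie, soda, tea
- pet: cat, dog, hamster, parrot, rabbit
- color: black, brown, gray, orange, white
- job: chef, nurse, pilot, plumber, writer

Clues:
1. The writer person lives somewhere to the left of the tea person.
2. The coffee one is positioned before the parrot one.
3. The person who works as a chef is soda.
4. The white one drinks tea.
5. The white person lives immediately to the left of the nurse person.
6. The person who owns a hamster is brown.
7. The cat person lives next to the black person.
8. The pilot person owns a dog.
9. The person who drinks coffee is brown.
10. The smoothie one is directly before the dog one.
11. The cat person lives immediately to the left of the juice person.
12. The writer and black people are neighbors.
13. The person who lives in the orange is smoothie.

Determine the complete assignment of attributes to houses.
Solution:

House | Drink | Pet | Color | Job
---------------------------------
  1   | smoothie | cat | orange | writer
  2   | juice | dog | black | pilot
  3   | tea | rabbit | white | plumber
  4   | coffee | hamster | brown | nurse
  5   | soda | parrot | gray | chef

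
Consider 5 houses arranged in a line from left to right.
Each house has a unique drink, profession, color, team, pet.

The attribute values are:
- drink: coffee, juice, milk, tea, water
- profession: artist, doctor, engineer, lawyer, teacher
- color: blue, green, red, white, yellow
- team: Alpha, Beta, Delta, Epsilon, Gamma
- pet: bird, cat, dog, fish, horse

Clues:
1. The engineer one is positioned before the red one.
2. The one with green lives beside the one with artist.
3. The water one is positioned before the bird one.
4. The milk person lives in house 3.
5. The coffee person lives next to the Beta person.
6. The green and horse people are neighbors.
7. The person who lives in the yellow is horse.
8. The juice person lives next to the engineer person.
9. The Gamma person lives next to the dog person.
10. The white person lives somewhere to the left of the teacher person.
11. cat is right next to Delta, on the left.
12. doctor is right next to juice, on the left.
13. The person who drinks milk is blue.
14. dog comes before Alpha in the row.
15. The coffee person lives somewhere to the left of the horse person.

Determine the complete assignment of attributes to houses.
Solution:

House | Drink | Profession | Color | Team | Pet
-----------------------------------------------
  1   | coffee | doctor | green | Epsilon | fish
  2   | juice | artist | yellow | Beta | horse
  3   | milk | engineer | blue | Gamma | cat
  4   | water | lawyer | white | Delta | dog
  5   | tea | teacher | red | Alpha | bird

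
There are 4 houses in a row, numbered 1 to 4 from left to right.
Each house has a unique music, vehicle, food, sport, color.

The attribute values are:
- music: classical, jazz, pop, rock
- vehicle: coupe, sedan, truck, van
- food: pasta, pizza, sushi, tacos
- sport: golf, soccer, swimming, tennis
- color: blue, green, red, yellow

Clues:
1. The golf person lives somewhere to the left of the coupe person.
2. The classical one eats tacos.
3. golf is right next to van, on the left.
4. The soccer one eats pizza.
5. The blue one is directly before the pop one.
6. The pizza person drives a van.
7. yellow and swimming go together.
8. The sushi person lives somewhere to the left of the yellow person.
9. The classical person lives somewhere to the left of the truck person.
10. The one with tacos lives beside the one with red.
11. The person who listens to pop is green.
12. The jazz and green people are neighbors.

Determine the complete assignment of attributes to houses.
Solution:

House | Music | Vehicle | Food | Sport | Color
----------------------------------------------
  1   | jazz | sedan | sushi | golf | blue
  2   | pop | van | pizza | soccer | green
  3   | classical | coupe | tacos | swimming | yellow
  4   | rock | truck | pasta | tennis | red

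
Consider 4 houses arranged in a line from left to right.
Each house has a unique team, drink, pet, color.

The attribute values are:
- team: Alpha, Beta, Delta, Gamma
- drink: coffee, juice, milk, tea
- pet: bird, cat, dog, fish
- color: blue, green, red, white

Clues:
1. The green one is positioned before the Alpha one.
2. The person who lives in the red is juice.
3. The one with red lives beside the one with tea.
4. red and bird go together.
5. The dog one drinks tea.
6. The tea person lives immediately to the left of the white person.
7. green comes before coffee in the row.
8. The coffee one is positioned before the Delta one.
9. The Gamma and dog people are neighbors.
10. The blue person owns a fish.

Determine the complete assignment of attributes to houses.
Solution:

House | Team | Drink | Pet | Color
----------------------------------
  1   | Gamma | juice | bird | red
  2   | Beta | tea | dog | green
  3   | Alpha | coffee | cat | white
  4   | Delta | milk | fish | blue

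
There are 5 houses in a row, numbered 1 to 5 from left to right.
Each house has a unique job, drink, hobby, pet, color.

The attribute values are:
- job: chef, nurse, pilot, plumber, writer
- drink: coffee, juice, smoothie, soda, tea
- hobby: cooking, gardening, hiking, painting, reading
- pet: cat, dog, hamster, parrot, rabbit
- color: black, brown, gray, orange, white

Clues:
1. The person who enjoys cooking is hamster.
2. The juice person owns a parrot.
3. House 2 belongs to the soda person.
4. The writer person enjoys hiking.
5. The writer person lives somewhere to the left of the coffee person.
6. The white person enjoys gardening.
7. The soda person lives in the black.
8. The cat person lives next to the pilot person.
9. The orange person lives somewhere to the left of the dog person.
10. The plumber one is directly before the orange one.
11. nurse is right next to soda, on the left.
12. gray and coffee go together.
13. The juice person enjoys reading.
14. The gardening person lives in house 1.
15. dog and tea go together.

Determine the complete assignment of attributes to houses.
Solution:

House | Job | Drink | Hobby | Pet | Color
-----------------------------------------
  1   | nurse | smoothie | gardening | rabbit | white
  2   | plumber | soda | painting | cat | black
  3   | pilot | juice | reading | parrot | orange
  4   | writer | tea | hiking | dog | brown
  5   | chef | coffee | cooking | hamster | gray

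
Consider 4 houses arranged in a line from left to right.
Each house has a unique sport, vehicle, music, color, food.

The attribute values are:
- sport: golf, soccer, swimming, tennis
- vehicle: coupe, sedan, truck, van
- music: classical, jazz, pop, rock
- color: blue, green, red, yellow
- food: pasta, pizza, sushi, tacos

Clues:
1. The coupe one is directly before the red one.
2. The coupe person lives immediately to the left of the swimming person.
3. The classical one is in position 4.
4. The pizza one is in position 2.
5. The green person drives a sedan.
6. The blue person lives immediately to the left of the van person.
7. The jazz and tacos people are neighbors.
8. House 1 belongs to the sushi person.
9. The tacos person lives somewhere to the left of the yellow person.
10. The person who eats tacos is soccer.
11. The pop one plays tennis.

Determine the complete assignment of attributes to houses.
Solution:

House | Sport | Vehicle | Music | Color | Food
----------------------------------------------
  1   | tennis | coupe | pop | blue | sushi
  2   | swimming | van | jazz | red | pizza
  3   | soccer | sedan | rock | green | tacos
  4   | golf | truck | classical | yellow | pasta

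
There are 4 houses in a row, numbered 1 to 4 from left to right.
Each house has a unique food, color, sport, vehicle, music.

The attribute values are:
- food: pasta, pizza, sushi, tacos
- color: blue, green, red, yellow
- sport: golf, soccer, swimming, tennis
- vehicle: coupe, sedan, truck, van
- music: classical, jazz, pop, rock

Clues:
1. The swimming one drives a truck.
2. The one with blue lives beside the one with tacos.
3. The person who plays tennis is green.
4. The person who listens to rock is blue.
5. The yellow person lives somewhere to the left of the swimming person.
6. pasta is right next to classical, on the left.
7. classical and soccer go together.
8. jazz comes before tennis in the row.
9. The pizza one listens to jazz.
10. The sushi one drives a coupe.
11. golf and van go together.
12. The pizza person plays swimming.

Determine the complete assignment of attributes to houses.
Solution:

House | Food | Color | Sport | Vehicle | Music
----------------------------------------------
  1   | pasta | blue | golf | van | rock
  2   | tacos | yellow | soccer | sedan | classical
  3   | pizza | red | swimming | truck | jazz
  4   | sushi | green | tennis | coupe | pop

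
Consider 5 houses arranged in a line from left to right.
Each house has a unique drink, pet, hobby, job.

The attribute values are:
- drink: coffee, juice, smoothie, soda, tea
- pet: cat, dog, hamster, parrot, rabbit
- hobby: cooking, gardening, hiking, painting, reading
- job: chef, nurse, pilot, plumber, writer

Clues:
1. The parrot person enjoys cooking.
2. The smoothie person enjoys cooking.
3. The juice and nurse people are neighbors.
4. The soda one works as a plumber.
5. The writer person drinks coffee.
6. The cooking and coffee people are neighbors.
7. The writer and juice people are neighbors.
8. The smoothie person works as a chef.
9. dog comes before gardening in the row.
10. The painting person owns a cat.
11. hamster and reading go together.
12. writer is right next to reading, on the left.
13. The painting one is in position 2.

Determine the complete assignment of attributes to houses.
Solution:

House | Drink | Pet | Hobby | Job
---------------------------------
  1   | smoothie | parrot | cooking | chef
  2   | coffee | cat | painting | writer
  3   | juice | hamster | reading | pilot
  4   | tea | dog | hiking | nurse
  5   | soda | rabbit | gardening | plumber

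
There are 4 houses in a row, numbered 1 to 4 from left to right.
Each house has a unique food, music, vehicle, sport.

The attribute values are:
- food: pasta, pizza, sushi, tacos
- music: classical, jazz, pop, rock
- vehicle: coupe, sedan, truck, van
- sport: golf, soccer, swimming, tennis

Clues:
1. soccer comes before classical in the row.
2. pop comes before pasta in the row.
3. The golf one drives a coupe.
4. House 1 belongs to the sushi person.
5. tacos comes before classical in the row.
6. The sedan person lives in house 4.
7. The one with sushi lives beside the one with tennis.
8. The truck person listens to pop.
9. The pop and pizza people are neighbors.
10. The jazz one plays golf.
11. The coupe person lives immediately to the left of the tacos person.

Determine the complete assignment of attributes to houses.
Solution:

House | Food | Music | Vehicle | Sport
--------------------------------------
  1   | sushi | jazz | coupe | golf
  2   | tacos | pop | truck | tennis
  3   | pizza | rock | van | soccer
  4   | pasta | classical | sedan | swimming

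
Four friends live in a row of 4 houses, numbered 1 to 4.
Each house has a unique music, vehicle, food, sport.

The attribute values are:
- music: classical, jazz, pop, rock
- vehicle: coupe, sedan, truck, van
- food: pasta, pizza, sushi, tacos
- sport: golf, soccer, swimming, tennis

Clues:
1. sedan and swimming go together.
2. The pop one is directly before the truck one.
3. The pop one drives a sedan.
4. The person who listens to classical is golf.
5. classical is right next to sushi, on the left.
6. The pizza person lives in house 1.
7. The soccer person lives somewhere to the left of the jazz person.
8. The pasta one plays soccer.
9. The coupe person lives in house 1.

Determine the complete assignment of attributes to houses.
Solution:

House | Music | Vehicle | Food | Sport
--------------------------------------
  1   | classical | coupe | pizza | golf
  2   | pop | sedan | sushi | swimming
  3   | rock | truck | pasta | soccer
  4   | jazz | van | tacos | tennis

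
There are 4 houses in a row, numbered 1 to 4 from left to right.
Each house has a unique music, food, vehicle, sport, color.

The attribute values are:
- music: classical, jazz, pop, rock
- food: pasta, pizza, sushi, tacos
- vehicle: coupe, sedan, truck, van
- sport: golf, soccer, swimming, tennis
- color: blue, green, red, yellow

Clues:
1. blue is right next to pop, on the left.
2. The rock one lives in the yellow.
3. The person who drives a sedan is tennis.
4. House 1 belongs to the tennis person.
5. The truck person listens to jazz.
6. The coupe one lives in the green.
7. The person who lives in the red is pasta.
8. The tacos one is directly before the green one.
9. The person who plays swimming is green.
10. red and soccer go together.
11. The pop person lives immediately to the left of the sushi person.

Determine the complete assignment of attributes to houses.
Solution:

House | Music | Food | Vehicle | Sport | Color
----------------------------------------------
  1   | classical | tacos | sedan | tennis | blue
  2   | pop | pizza | coupe | swimming | green
  3   | rock | sushi | van | golf | yellow
  4   | jazz | pasta | truck | soccer | red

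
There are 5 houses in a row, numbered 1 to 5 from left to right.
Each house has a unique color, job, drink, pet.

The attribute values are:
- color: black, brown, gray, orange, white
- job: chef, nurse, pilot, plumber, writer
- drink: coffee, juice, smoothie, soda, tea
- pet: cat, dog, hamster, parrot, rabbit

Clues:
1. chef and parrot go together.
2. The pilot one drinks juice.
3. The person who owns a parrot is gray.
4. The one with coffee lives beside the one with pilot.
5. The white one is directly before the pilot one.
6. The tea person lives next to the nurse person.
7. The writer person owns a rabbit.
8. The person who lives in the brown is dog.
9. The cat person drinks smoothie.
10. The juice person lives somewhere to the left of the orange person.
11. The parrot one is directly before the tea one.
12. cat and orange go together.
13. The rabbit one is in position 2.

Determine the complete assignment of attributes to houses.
Solution:

House | Color | Job | Drink | Pet
---------------------------------
  1   | gray | chef | soda | parrot
  2   | black | writer | tea | rabbit
  3   | white | nurse | coffee | hamster
  4   | brown | pilot | juice | dog
  5   | orange | plumber | smoothie | cat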